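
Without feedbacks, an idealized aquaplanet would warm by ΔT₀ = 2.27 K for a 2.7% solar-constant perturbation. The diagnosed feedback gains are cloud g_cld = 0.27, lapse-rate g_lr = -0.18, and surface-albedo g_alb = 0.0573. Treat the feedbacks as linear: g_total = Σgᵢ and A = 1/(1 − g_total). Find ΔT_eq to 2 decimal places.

Total gain g = 0.27 − 0.18 + 0.0573 = 0.1473.
Amplification A = 1/(1 − 0.1473) = 1.173.
ΔT = 2.27 × 1.173 = 2.66 K.

2.66 K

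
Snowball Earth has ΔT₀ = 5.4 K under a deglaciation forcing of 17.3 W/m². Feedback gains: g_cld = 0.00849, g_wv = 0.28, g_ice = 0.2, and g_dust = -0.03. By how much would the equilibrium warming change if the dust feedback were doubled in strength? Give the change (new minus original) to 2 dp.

Original: g = 0.45849, ΔT = 5.4/(1−0.45849) = 9.9721 K.
With doubled dust: g' = 0.42849, ΔT' = 5.4/(1−0.42849) = 9.4487 K.
Change = 9.4487 − 9.9721 = -0.52 K.

-0.52 K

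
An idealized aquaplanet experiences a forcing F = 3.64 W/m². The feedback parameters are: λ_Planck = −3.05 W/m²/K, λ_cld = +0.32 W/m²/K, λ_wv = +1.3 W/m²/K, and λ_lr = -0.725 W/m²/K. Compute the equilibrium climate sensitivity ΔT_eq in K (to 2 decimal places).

1.69 K

Net feedback parameter λ = (−3.05) + (+0.32) + (+1.3) + (-0.725) = -2.155 W/m²/K.
ΔT = −F/λ = −3.64/(-2.155) = 1.69 K.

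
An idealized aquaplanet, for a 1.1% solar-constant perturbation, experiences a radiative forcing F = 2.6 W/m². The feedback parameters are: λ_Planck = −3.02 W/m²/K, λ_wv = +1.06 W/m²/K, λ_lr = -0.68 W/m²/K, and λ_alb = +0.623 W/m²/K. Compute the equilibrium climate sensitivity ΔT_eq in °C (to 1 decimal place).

1.3 °C

Net feedback parameter λ = (−3.02) + (+1.06) + (-0.68) + (+0.623) = -2.017 W/m²/K.
ΔT = −F/λ = −2.6/(-2.017) = 1.3 °C.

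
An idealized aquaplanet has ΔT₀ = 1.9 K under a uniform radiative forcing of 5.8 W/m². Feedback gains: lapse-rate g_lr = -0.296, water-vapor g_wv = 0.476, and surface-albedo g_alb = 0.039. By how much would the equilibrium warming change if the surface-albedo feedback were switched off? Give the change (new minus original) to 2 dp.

-0.12 K

Original: g = 0.219, ΔT = 1.9/(1−0.219) = 2.4328 K.
Without surface-albedo: g' = 0.18, ΔT' = 1.9/(1−0.18) = 2.3171 K.
Change = 2.3171 − 2.4328 = -0.12 K.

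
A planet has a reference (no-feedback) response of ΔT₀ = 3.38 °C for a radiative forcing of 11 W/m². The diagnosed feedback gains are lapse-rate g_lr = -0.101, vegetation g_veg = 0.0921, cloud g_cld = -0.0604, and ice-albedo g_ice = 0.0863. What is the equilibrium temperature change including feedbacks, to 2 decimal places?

Total gain g = -0.101 + 0.0921 − 0.0604 + 0.0863 = 0.017.
Amplification A = 1/(1 − 0.017) = 1.017.
ΔT = 3.38 × 1.017 = 3.44 °C.

3.44 °C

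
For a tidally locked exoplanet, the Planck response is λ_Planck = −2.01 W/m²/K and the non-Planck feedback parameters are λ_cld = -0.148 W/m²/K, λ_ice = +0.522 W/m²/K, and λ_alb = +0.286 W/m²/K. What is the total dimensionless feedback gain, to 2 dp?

Convert to gains: g_cld = -0.148/2.01 = -0.07363; g_ice = 0.522/2.01 = 0.2597; g_alb = 0.286/2.01 = 0.1423.
Total gain g = 0.32837.

0.33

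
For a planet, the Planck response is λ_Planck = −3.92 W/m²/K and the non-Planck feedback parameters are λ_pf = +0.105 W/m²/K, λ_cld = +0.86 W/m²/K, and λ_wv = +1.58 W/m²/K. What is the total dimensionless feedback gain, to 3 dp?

Convert to gains: g_pf = 0.105/3.92 = 0.02679; g_cld = 0.86/3.92 = 0.2194; g_wv = 1.58/3.92 = 0.4031.
Total gain g = 0.64929.

0.649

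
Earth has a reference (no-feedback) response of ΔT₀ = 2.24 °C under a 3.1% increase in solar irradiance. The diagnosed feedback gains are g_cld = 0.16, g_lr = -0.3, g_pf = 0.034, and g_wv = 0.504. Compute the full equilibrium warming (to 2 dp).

3.72 °C

Total gain g = 0.16 − 0.3 + 0.034 + 0.504 = 0.398.
Amplification A = 1/(1 − 0.398) = 1.661.
ΔT = 2.24 × 1.661 = 3.72 °C.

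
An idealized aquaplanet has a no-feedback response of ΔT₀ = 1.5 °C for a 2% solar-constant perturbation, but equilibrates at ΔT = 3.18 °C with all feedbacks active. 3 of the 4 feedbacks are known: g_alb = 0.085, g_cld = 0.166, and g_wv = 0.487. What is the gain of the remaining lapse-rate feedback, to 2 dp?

Amplification A = ΔT/ΔT₀ = 3.18/1.5 = 2.12.
Total gain g = 1 − 1/A = 1 − 1/2.12 = 0.5283.
Known gains sum to 0.085 + 0.166 + 0.487 = 0.738.
g_lr = 0.5283 − 0.738 = -0.21.

-0.21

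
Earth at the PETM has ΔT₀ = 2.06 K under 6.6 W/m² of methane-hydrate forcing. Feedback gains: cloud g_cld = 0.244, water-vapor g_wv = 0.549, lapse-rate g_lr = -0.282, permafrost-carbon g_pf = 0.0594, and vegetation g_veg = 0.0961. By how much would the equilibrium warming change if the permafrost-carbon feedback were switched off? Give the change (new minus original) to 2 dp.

Original: g = 0.6665, ΔT = 2.06/(1−0.6665) = 6.1769 K.
Without permafrost-carbon: g' = 0.6071, ΔT' = 2.06/(1−0.6071) = 5.2431 K.
Change = 5.2431 − 6.1769 = -0.93 K.

-0.93 K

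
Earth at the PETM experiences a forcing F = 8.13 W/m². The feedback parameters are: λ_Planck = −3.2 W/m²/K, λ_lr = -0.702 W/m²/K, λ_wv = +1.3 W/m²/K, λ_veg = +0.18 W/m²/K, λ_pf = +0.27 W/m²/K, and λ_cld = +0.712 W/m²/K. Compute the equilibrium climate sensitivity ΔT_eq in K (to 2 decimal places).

Net feedback parameter λ = (−3.2) + (-0.702) + (+1.3) + (+0.18) + (+0.27) + (+0.712) = -1.44 W/m²/K.
ΔT = −F/λ = −8.13/(-1.44) = 5.65 K.

5.65 K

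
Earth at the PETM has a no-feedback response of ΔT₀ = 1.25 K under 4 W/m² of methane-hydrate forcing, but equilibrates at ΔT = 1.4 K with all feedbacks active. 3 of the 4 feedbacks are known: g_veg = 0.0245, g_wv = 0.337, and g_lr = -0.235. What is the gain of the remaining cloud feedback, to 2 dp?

-0.02

Amplification A = ΔT/ΔT₀ = 1.4/1.25 = 1.12.
Total gain g = 1 − 1/A = 1 − 1/1.12 = 0.1071.
Known gains sum to 0.0245 + 0.337 − 0.235 = 0.1265.
g_cld = 0.1071 − 0.1265 = -0.02.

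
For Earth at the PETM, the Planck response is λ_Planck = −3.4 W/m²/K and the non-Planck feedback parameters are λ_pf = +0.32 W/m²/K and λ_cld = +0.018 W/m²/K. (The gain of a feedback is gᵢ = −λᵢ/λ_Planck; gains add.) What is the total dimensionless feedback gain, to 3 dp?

Convert to gains: g_pf = 0.32/3.4 = 0.09412; g_cld = 0.018/3.4 = 0.005294.
Total gain g = 0.099414.

0.099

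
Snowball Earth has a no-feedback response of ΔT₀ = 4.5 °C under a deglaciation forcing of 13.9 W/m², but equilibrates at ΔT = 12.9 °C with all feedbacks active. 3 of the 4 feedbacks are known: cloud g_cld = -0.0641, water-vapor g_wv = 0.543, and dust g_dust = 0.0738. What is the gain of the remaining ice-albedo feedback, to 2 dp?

Amplification A = ΔT/ΔT₀ = 12.9/4.5 = 2.867.
Total gain g = 1 − 1/A = 1 − 1/2.867 = 0.6512.
Known gains sum to -0.0641 + 0.543 + 0.0738 = 0.5527.
g_ice = 0.6512 − 0.5527 = 0.10.

0.10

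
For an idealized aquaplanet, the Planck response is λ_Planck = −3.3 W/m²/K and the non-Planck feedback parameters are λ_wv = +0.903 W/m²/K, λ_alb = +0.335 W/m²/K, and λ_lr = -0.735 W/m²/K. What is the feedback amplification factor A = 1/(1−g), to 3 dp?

1.180

Convert to gains: g_wv = 0.903/3.3 = 0.2736; g_alb = 0.335/3.3 = 0.1015; g_lr = -0.735/3.3 = -0.2227.
Total gain g = 0.1524.
A = 1/(1 − 0.1524) = 1.180.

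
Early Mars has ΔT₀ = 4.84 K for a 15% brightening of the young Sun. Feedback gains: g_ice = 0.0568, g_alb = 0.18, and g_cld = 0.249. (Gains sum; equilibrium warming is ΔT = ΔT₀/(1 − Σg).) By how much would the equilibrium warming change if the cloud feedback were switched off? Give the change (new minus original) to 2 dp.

-3.07 K

Original: g = 0.4858, ΔT = 4.84/(1−0.4858) = 9.4127 K.
Without cloud: g' = 0.2368, ΔT' = 4.84/(1−0.2368) = 6.3417 K.
Change = 6.3417 − 9.4127 = -3.07 K.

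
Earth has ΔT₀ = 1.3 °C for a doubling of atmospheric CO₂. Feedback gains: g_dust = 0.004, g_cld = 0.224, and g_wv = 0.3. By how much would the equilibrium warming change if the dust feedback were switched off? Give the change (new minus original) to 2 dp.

Original: g = 0.528, ΔT = 1.3/(1−0.528) = 2.7542 °C.
Without dust: g' = 0.524, ΔT' = 1.3/(1−0.524) = 2.7311 °C.
Change = 2.7311 − 2.7542 = -0.02 °C.

-0.02 °C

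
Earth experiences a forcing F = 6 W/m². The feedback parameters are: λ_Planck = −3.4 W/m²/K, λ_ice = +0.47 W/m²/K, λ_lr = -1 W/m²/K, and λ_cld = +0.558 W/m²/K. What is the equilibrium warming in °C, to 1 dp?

Net feedback parameter λ = (−3.4) + (+0.47) + (-1) + (+0.558) = -3.372 W/m²/K.
ΔT = −F/λ = −6/(-3.372) = 1.8 °C.

1.8 °C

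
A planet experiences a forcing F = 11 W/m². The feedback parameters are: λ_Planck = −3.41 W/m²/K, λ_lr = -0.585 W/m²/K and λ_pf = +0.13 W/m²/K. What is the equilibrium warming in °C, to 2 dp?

2.85 °C

Net feedback parameter λ = (−3.41) + (-0.585) + (+0.13) = -3.865 W/m²/K.
ΔT = −F/λ = −11/(-3.865) = 2.85 °C.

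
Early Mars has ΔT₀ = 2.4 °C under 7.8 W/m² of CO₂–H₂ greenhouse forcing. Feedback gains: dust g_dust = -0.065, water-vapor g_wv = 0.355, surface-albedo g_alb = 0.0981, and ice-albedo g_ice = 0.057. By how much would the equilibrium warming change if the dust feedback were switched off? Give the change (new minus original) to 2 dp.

0.57 °C

Original: g = 0.4451, ΔT = 2.4/(1−0.4451) = 4.3251 °C.
Without dust: g' = 0.5101, ΔT' = 2.4/(1−0.5101) = 4.8990 °C.
Change = 4.8990 − 4.3251 = 0.57 °C.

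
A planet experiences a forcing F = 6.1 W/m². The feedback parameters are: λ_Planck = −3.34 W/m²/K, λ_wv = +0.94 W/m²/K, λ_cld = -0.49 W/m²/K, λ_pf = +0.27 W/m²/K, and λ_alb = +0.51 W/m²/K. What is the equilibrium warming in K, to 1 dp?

2.9 K

Net feedback parameter λ = (−3.34) + (+0.94) + (-0.49) + (+0.27) + (+0.51) = -2.11 W/m²/K.
ΔT = −F/λ = −6.1/(-2.11) = 2.9 K.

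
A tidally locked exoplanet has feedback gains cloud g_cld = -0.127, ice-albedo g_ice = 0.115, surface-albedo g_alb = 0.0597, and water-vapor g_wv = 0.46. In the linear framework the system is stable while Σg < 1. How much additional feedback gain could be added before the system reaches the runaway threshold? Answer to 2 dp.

Current total gain = -0.127 + 0.115 + 0.0597 + 0.46 = 0.5077.
Margin to runaway = 1 − 0.5077 = 0.49.

0.49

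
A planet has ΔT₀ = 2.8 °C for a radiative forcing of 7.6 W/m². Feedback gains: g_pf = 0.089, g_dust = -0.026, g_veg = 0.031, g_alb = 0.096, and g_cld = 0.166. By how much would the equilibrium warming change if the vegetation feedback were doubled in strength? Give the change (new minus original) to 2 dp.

Original: g = 0.356, ΔT = 2.8/(1−0.356) = 4.3478 °C.
With doubled vegetation: g' = 0.387, ΔT' = 2.8/(1−0.387) = 4.5677 °C.
Change = 4.5677 − 4.3478 = 0.22 °C.

0.22 °C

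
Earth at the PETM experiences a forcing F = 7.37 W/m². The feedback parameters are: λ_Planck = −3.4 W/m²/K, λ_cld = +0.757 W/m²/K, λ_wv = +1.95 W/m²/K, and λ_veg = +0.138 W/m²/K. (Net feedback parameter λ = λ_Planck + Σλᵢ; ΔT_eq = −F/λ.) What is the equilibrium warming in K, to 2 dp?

Net feedback parameter λ = (−3.4) + (+0.757) + (+1.95) + (+0.138) = -0.555 W/m²/K.
ΔT = −F/λ = −7.37/(-0.555) = 13.28 K.

13.28 K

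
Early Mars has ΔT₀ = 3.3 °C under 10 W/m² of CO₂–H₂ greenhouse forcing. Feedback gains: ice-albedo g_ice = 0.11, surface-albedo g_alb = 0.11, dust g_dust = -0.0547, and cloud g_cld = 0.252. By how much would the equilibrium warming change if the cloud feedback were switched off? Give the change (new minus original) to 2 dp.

-1.71 °C

Original: g = 0.4173, ΔT = 3.3/(1−0.4173) = 5.6633 °C.
Without cloud: g' = 0.1653, ΔT' = 3.3/(1−0.1653) = 3.9535 °C.
Change = 3.9535 − 5.6633 = -1.71 °C.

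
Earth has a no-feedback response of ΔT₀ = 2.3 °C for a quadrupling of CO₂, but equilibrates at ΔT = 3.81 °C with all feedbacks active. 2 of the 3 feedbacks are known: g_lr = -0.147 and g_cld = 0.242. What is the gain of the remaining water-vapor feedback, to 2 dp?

Amplification A = ΔT/ΔT₀ = 3.81/2.3 = 1.657.
Total gain g = 1 − 1/A = 1 − 1/1.657 = 0.3965.
Known gains sum to -0.147 + 0.242 = 0.095.
g_wv = 0.3965 − 0.095 = 0.30.

0.30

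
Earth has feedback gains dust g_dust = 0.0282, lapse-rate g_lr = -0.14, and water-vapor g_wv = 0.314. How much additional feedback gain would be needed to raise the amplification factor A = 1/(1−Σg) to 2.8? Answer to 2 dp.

0.44

Current total gain = 0.2022.
Target gain for A = 2.8: g* = 1 − 1/2.8 = 0.6429.
Additional gain needed = 0.6429 − 0.2022 = 0.44.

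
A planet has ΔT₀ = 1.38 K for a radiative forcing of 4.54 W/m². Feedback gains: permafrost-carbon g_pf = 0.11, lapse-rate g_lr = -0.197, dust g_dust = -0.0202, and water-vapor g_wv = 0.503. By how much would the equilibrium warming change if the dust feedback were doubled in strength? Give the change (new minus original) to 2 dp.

-0.07 K

Original: g = 0.3958, ΔT = 1.38/(1−0.3958) = 2.2840 K.
With doubled dust: g' = 0.3756, ΔT' = 1.38/(1−0.3756) = 2.2101 K.
Change = 2.2101 − 2.2840 = -0.07 K.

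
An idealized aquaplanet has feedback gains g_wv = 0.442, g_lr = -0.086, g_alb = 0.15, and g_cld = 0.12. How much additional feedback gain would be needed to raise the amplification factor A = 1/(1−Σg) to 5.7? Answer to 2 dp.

Current total gain = 0.626.
Target gain for A = 5.7: g* = 1 − 1/5.7 = 0.8246.
Additional gain needed = 0.8246 − 0.626 = 0.20.

0.20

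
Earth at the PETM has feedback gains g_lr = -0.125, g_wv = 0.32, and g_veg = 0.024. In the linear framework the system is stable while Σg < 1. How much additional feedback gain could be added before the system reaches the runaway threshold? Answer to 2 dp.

Current total gain = -0.125 + 0.32 + 0.024 = 0.219.
Margin to runaway = 1 − 0.219 = 0.78.

0.78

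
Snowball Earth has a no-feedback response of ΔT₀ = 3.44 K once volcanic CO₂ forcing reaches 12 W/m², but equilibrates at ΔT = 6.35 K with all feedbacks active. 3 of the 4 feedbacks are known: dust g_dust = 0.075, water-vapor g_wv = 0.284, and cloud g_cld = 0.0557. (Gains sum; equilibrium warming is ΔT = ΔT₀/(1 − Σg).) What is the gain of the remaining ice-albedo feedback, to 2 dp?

0.04

Amplification A = ΔT/ΔT₀ = 6.35/3.44 = 1.846.
Total gain g = 1 − 1/A = 1 − 1/1.846 = 0.4583.
Known gains sum to 0.075 + 0.284 + 0.0557 = 0.4147.
g_ice = 0.4583 − 0.4147 = 0.04.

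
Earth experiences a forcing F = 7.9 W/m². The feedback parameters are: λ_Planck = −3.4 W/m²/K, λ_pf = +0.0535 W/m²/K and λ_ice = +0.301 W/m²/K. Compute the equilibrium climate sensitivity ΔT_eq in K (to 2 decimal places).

Net feedback parameter λ = (−3.4) + (+0.0535) + (+0.301) = -3.0455 W/m²/K.
ΔT = −F/λ = −7.9/(-3.0455) = 2.59 K.

2.59 K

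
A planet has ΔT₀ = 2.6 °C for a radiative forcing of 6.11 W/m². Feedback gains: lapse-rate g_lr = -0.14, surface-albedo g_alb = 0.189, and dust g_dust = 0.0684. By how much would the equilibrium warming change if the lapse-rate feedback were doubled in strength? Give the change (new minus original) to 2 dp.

-0.40 °C

Original: g = 0.1174, ΔT = 2.6/(1−0.1174) = 2.9458 °C.
With doubled lapse-rate: g' = -0.0226, ΔT' = 2.6/(1+0.0226) = 2.5425 °C.
Change = 2.5425 − 2.9458 = -0.40 °C.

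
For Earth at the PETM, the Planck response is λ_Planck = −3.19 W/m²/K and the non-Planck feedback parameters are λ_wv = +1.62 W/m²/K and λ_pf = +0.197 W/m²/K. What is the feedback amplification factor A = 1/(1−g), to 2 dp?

2.32

Convert to gains: g_wv = 1.62/3.19 = 0.5078; g_pf = 0.197/3.19 = 0.06176.
Total gain g = 0.56956.
A = 1/(1 − 0.56956) = 2.32.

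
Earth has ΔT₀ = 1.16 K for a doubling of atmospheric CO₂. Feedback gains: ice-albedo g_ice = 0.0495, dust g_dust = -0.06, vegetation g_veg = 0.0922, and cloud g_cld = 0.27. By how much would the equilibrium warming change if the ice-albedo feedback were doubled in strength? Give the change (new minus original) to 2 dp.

0.15 K

Original: g = 0.3517, ΔT = 1.16/(1−0.3517) = 1.7893 K.
With doubled ice-albedo: g' = 0.4012, ΔT' = 1.16/(1−0.4012) = 1.9372 K.
Change = 1.9372 − 1.7893 = 0.15 K.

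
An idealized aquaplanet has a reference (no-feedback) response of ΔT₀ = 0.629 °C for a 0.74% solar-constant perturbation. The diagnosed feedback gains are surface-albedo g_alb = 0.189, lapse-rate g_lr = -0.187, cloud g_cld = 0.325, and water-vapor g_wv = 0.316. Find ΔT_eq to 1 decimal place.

1.8 °C

Total gain g = 0.189 − 0.187 + 0.325 + 0.316 = 0.643.
Amplification A = 1/(1 − 0.643) = 2.801.
ΔT = 0.629 × 2.801 = 1.8 °C.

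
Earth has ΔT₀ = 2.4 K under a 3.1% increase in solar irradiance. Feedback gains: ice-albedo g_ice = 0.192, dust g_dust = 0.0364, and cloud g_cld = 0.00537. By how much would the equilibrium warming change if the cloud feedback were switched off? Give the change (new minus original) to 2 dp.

-0.02 K

Original: g = 0.23377, ΔT = 2.4/(1−0.23377) = 3.1322 K.
Without cloud: g' = 0.2284, ΔT' = 2.4/(1−0.2284) = 3.1104 K.
Change = 3.1104 − 3.1322 = -0.02 K.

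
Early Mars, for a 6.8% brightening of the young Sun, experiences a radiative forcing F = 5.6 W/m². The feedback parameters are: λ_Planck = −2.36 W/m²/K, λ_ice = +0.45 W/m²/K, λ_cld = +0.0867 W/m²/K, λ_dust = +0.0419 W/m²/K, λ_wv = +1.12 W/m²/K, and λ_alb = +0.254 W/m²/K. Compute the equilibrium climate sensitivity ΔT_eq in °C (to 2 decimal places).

Net feedback parameter λ = (−2.36) + (+0.45) + (+0.0867) + (+0.0419) + (+1.12) + (+0.254) = -0.4074 W/m²/K.
ΔT = −F/λ = −5.6/(-0.4074) = 13.75 °C.

13.75 °C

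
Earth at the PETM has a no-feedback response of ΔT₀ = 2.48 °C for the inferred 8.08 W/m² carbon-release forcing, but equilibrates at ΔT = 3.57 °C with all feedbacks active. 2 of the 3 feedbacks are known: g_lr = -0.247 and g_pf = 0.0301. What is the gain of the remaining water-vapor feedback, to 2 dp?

Amplification A = ΔT/ΔT₀ = 3.57/2.48 = 1.44.
Total gain g = 1 − 1/A = 1 − 1/1.44 = 0.3056.
Known gains sum to -0.247 + 0.0301 = -0.2169.
g_wv = 0.3056 + 0.2169 = 0.52.

0.52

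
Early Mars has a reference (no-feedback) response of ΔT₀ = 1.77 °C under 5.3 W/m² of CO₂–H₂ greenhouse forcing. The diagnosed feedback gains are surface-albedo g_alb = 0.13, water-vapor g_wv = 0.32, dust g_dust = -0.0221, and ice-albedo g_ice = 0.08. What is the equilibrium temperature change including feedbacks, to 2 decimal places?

Total gain g = 0.13 + 0.32 − 0.0221 + 0.08 = 0.5079.
Amplification A = 1/(1 − 0.5079) = 2.032.
ΔT = 1.77 × 2.032 = 3.60 °C.

3.60 °C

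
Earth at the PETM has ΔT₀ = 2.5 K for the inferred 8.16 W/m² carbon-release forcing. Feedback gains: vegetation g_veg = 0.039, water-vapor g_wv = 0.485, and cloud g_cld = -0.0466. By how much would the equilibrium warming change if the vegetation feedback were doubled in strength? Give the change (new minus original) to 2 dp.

Original: g = 0.4774, ΔT = 2.5/(1−0.4774) = 4.7838 K.
With doubled vegetation: g' = 0.5164, ΔT' = 2.5/(1−0.5164) = 5.1696 K.
Change = 5.1696 − 4.7838 = 0.39 K.

0.39 K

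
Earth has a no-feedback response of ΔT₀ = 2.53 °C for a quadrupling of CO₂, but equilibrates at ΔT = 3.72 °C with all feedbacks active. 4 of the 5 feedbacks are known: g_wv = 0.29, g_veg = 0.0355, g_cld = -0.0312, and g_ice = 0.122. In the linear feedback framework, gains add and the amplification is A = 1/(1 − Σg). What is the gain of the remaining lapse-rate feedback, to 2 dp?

Amplification A = ΔT/ΔT₀ = 3.72/2.53 = 1.47.
Total gain g = 1 − 1/A = 1 − 1/1.47 = 0.3197.
Known gains sum to 0.29 + 0.0355 − 0.0312 + 0.122 = 0.4163.
g_lr = 0.3197 − 0.4163 = -0.10.

-0.10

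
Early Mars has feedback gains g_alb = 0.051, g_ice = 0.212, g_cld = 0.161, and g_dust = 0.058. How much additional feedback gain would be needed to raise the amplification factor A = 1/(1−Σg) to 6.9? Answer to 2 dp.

Current total gain = 0.482.
Target gain for A = 6.9: g* = 1 − 1/6.9 = 0.8551.
Additional gain needed = 0.8551 − 0.482 = 0.37.

0.37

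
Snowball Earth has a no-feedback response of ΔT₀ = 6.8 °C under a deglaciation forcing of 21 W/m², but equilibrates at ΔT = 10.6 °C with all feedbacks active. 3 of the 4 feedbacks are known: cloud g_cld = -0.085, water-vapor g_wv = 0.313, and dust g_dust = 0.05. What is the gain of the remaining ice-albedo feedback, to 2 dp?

Amplification A = ΔT/ΔT₀ = 10.6/6.8 = 1.559.
Total gain g = 1 − 1/A = 1 − 1/1.559 = 0.3586.
Known gains sum to -0.085 + 0.313 + 0.05 = 0.278.
g_ice = 0.3586 − 0.278 = 0.08.

0.08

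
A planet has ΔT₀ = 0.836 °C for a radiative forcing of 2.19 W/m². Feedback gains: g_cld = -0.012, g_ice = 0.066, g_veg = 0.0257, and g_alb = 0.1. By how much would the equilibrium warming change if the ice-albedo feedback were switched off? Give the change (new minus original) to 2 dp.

Original: g = 0.1797, ΔT = 0.836/(1−0.1797) = 1.0191 °C.
Without ice-albedo: g' = 0.1137, ΔT' = 0.836/(1−0.1137) = 0.9432 °C.
Change = 0.9432 − 1.0191 = -0.08 °C.

-0.08 °C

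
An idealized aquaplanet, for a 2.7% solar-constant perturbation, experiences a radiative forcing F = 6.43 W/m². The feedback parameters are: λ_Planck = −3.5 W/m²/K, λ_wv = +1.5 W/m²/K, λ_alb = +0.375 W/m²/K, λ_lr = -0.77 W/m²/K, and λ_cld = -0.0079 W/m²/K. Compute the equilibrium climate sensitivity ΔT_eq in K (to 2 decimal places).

2.68 K

Net feedback parameter λ = (−3.5) + (+1.5) + (+0.375) + (-0.77) + (-0.0079) = -2.4029 W/m²/K.
ΔT = −F/λ = −6.43/(-2.4029) = 2.68 K.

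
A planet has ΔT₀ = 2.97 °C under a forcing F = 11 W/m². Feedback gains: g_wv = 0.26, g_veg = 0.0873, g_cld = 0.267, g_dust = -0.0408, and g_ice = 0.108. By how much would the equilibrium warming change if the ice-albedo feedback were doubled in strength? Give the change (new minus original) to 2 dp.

4.78 °C

Original: g = 0.6815, ΔT = 2.97/(1−0.6815) = 9.3250 °C.
With doubled ice-albedo: g' = 0.7895, ΔT' = 2.97/(1−0.7895) = 14.1093 °C.
Change = 14.1093 − 9.3250 = 4.78 °C.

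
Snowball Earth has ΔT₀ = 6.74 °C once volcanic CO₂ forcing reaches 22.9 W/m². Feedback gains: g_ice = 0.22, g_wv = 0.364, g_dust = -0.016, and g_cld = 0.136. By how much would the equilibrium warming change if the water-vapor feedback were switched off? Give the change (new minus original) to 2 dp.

-12.56 °C

Original: g = 0.704, ΔT = 6.74/(1−0.704) = 22.7703 °C.
Without water-vapor: g' = 0.34, ΔT' = 6.74/(1−0.34) = 10.2121 °C.
Change = 10.2121 − 22.7703 = -12.56 °C.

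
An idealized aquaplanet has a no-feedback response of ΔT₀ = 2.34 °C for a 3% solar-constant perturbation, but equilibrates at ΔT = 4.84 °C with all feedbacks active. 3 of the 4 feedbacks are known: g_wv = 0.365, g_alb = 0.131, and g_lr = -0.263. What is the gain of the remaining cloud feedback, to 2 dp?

0.28

Amplification A = ΔT/ΔT₀ = 4.84/2.34 = 2.068.
Total gain g = 1 − 1/A = 1 − 1/2.068 = 0.5164.
Known gains sum to 0.365 + 0.131 − 0.263 = 0.233.
g_cld = 0.5164 − 0.233 = 0.28.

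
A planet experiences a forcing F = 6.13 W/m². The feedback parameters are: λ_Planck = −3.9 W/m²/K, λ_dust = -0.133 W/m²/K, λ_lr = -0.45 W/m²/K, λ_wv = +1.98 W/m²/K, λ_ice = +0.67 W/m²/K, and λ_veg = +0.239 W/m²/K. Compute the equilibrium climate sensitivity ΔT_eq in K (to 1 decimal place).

Net feedback parameter λ = (−3.9) + (-0.133) + (-0.45) + (+1.98) + (+0.67) + (+0.239) = -1.594 W/m²/K.
ΔT = −F/λ = −6.13/(-1.594) = 3.8 K.

3.8 K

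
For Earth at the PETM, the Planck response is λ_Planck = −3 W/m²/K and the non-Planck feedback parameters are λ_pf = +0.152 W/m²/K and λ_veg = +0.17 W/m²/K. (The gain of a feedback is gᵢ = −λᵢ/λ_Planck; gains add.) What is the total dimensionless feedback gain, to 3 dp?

0.107

Convert to gains: g_pf = 0.152/3 = 0.05067; g_veg = 0.17/3 = 0.05667.
Total gain g = 0.10734.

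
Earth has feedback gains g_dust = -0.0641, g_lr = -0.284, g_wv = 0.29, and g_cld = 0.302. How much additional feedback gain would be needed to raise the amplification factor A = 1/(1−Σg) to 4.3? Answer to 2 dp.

Current total gain = 0.2439.
Target gain for A = 4.3: g* = 1 − 1/4.3 = 0.7674.
Additional gain needed = 0.7674 − 0.2439 = 0.52.

0.52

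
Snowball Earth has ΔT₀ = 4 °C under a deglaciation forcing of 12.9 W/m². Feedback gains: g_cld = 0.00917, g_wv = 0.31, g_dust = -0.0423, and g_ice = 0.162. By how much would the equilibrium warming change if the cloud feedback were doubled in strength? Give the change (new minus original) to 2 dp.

Original: g = 0.43887, ΔT = 4/(1−0.43887) = 7.1285 °C.
With doubled cloud: g' = 0.44804, ΔT' = 4/(1−0.44804) = 7.2469 °C.
Change = 7.2469 − 7.1285 = 0.12 °C.

0.12 °C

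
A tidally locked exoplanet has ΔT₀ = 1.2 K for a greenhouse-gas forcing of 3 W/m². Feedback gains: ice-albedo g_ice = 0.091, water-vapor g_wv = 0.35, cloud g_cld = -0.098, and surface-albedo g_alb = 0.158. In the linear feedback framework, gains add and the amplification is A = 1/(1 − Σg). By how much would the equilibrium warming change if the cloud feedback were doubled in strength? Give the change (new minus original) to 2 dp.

Original: g = 0.501, ΔT = 1.2/(1−0.501) = 2.4048 K.
With doubled cloud: g' = 0.403, ΔT' = 1.2/(1−0.403) = 2.0101 K.
Change = 2.0101 − 2.4048 = -0.39 K.

-0.39 K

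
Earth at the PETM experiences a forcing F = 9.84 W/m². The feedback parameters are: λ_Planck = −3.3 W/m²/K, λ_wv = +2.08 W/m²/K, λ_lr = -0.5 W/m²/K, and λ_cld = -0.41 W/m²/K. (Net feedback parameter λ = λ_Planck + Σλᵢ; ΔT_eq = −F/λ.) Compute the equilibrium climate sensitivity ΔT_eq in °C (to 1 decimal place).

4.6 °C

Net feedback parameter λ = (−3.3) + (+2.08) + (-0.5) + (-0.41) = -2.13 W/m²/K.
ΔT = −F/λ = −9.84/(-2.13) = 4.6 °C.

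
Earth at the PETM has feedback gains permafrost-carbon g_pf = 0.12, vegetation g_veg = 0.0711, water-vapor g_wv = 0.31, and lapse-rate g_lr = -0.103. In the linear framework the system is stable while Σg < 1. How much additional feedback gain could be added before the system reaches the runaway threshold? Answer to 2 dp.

Current total gain = 0.12 + 0.0711 + 0.31 − 0.103 = 0.3981.
Margin to runaway = 1 − 0.3981 = 0.60.

0.60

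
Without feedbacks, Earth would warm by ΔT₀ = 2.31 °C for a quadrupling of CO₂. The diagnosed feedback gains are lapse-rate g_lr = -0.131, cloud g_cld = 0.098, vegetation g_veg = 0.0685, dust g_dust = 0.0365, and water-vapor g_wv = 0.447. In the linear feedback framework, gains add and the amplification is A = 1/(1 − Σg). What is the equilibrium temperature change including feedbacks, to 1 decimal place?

4.8 °C

Total gain g = -0.131 + 0.098 + 0.0685 + 0.0365 + 0.447 = 0.519.
Amplification A = 1/(1 − 0.519) = 2.079.
ΔT = 2.31 × 2.079 = 4.8 °C.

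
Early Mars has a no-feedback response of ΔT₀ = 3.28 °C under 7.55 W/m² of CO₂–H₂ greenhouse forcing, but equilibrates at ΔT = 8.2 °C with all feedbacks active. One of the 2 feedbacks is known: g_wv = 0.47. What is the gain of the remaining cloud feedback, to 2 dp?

0.13

Amplification A = ΔT/ΔT₀ = 8.2/3.28 = 2.5.
Total gain g = 1 − 1/A = 1 − 1/2.5 = 0.6.
The known gain is 0.47.
g_cld = 0.6 − 0.47 = 0.13.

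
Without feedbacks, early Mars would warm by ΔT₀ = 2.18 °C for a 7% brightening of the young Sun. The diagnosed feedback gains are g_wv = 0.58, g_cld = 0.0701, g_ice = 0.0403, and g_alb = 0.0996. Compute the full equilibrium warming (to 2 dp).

Total gain g = 0.58 + 0.0701 + 0.0403 + 0.0996 = 0.79.
Amplification A = 1/(1 − 0.79) = 4.762.
ΔT = 2.18 × 4.762 = 10.38 °C.

10.38 °C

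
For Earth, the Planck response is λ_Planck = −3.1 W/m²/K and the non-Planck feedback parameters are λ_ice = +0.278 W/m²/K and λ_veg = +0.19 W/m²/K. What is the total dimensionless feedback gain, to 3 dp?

0.151

Convert to gains: g_ice = 0.278/3.1 = 0.08968; g_veg = 0.19/3.1 = 0.06129.
Total gain g = 0.15097.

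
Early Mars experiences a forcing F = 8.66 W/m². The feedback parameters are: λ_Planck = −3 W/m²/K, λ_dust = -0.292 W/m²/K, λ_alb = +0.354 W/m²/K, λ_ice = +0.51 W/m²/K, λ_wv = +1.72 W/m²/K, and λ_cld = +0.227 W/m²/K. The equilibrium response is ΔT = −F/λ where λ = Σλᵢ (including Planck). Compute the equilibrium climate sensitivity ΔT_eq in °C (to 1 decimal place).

18.0 °C

Net feedback parameter λ = (−3) + (-0.292) + (+0.354) + (+0.51) + (+1.72) + (+0.227) = -0.481 W/m²/K.
ΔT = −F/λ = −8.66/(-0.481) = 18.0 °C.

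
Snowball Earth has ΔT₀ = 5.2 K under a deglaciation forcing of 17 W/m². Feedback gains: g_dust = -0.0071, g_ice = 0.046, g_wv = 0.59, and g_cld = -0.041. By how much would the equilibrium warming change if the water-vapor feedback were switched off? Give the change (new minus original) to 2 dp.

Original: g = 0.5879, ΔT = 5.2/(1−0.5879) = 12.6183 K.
Without water-vapor: g' = -0.0021, ΔT' = 5.2/(1+0.0021) = 5.1891 K.
Change = 5.1891 − 12.6183 = -7.43 K.

-7.43 K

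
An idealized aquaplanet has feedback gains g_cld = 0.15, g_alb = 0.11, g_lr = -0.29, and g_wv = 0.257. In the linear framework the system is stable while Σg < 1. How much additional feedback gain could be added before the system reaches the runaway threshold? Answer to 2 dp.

0.77

Current total gain = 0.15 + 0.11 − 0.29 + 0.257 = 0.227.
Margin to runaway = 1 − 0.227 = 0.77.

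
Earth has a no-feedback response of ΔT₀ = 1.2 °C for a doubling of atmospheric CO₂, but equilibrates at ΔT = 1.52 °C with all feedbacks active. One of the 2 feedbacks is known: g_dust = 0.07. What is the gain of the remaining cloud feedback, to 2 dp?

0.14

Amplification A = ΔT/ΔT₀ = 1.52/1.2 = 1.267.
Total gain g = 1 − 1/A = 1 − 1/1.267 = 0.2107.
The known gain is 0.07.
g_cld = 0.2107 − 0.07 = 0.14.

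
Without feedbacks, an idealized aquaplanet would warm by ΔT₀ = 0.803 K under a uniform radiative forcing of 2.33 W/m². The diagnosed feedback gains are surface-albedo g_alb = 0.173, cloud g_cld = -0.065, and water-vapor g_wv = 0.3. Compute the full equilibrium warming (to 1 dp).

Total gain g = 0.173 − 0.065 + 0.3 = 0.408.
Amplification A = 1/(1 − 0.408) = 1.689.
ΔT = 0.803 × 1.689 = 1.4 K.

1.4 K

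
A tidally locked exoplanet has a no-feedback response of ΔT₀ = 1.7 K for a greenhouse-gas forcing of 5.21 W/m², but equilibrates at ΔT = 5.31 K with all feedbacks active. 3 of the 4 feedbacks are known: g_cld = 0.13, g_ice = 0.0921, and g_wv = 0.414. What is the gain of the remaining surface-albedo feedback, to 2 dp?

0.04

Amplification A = ΔT/ΔT₀ = 5.31/1.7 = 3.124.
Total gain g = 1 − 1/A = 1 − 1/3.124 = 0.6799.
Known gains sum to 0.13 + 0.0921 + 0.414 = 0.6361.
g_alb = 0.6799 − 0.6361 = 0.04.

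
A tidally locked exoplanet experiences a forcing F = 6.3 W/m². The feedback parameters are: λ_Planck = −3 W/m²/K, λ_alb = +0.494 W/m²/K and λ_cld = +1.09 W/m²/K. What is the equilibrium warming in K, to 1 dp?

4.4 K

Net feedback parameter λ = (−3) + (+0.494) + (+1.09) = -1.416 W/m²/K.
ΔT = −F/λ = −6.3/(-1.416) = 4.4 K.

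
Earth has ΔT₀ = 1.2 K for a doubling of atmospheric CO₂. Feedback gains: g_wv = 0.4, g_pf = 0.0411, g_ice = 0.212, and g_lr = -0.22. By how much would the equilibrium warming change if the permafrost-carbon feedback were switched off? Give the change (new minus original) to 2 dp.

-0.14 K

Original: g = 0.4331, ΔT = 1.2/(1−0.4331) = 2.1168 K.
Without permafrost-carbon: g' = 0.392, ΔT' = 1.2/(1−0.392) = 1.9737 K.
Change = 1.9737 − 2.1168 = -0.14 K.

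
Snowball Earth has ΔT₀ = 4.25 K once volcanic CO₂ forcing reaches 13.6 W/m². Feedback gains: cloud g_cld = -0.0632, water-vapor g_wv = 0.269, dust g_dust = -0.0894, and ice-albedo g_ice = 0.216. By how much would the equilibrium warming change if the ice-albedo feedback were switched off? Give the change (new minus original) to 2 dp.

Original: g = 0.3324, ΔT = 4.25/(1−0.3324) = 6.3661 K.
Without ice-albedo: g' = 0.1164, ΔT' = 4.25/(1−0.1164) = 4.8099 K.
Change = 4.8099 − 6.3661 = -1.56 K.

-1.56 K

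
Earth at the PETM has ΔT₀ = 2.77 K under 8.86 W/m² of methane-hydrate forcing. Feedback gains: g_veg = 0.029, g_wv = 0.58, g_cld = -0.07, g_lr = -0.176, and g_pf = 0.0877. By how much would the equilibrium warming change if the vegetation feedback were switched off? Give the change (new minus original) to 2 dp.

Original: g = 0.4507, ΔT = 2.77/(1−0.4507) = 5.0428 K.
Without vegetation: g' = 0.4217, ΔT' = 2.77/(1−0.4217) = 4.7899 K.
Change = 4.7899 − 5.0428 = -0.25 K.

-0.25 K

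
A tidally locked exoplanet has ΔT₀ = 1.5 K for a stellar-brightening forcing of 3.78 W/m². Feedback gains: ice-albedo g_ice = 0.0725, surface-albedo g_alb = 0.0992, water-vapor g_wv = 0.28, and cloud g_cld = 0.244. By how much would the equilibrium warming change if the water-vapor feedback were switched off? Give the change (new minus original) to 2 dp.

Original: g = 0.6957, ΔT = 1.5/(1−0.6957) = 4.9293 K.
Without water-vapor: g' = 0.4157, ΔT' = 1.5/(1−0.4157) = 2.5672 K.
Change = 2.5672 − 4.9293 = -2.36 K.

-2.36 K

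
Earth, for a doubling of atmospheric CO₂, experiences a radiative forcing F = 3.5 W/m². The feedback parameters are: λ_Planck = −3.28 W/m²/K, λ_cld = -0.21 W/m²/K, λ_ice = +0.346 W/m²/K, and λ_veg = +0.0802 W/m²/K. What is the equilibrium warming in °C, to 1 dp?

1.1 °C

Net feedback parameter λ = (−3.28) + (-0.21) + (+0.346) + (+0.0802) = -3.0638 W/m²/K.
ΔT = −F/λ = −3.5/(-3.0638) = 1.1 °C.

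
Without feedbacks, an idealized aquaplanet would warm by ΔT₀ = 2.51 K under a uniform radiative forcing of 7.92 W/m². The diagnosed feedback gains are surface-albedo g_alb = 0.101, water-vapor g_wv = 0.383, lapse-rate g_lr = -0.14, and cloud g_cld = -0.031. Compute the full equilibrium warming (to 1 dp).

3.7 K

Total gain g = 0.101 + 0.383 − 0.14 − 0.031 = 0.313.
Amplification A = 1/(1 − 0.313) = 1.456.
ΔT = 2.51 × 1.456 = 3.7 K.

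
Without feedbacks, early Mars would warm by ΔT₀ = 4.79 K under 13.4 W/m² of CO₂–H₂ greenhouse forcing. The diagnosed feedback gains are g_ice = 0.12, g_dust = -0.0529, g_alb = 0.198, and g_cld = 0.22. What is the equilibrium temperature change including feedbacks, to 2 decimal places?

Total gain g = 0.12 − 0.0529 + 0.198 + 0.22 = 0.4851.
Amplification A = 1/(1 − 0.4851) = 1.942.
ΔT = 4.79 × 1.942 = 9.30 K.

9.30 K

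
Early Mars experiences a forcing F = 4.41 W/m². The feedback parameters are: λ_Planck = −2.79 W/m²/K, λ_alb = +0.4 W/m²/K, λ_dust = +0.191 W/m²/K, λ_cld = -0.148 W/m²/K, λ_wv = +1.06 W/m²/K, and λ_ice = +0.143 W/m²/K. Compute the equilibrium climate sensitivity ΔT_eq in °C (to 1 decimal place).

3.9 °C

Net feedback parameter λ = (−2.79) + (+0.4) + (+0.191) + (-0.148) + (+1.06) + (+0.143) = -1.144 W/m²/K.
ΔT = −F/λ = −4.41/(-1.144) = 3.9 °C.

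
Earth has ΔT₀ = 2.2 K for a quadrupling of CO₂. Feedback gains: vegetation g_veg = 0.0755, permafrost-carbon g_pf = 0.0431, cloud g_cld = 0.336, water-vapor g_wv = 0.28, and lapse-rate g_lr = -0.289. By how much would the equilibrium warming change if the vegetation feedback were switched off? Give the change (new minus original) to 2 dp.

-0.48 K

Original: g = 0.4456, ΔT = 2.2/(1−0.4456) = 3.9683 K.
Without vegetation: g' = 0.3701, ΔT' = 2.2/(1−0.3701) = 3.4926 K.
Change = 3.4926 − 3.9683 = -0.48 K.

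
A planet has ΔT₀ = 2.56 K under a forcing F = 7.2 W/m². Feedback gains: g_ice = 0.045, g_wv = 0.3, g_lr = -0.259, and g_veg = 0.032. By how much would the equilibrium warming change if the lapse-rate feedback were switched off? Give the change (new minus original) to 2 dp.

Original: g = 0.118, ΔT = 2.56/(1−0.118) = 2.9025 K.
Without lapse-rate: g' = 0.377, ΔT' = 2.56/(1−0.377) = 4.1091 K.
Change = 4.1091 − 2.9025 = 1.21 K.

1.21 K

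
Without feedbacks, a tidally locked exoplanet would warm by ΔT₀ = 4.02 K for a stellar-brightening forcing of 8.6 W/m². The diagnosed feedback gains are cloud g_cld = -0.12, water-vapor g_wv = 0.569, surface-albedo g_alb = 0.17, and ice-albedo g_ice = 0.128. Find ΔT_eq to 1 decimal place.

15.9 K

Total gain g = -0.12 + 0.569 + 0.17 + 0.128 = 0.747.
Amplification A = 1/(1 − 0.747) = 3.953.
ΔT = 4.02 × 3.953 = 15.9 K.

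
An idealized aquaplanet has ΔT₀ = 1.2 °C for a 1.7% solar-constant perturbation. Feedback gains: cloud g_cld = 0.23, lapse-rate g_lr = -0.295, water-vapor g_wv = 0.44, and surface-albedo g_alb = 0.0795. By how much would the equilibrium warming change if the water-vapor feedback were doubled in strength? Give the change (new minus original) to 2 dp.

Original: g = 0.4545, ΔT = 1.2/(1−0.4545) = 2.1998 °C.
With doubled water-vapor: g' = 0.8945, ΔT' = 1.2/(1−0.8945) = 11.3744 °C.
Change = 11.3744 − 2.1998 = 9.17 °C.

9.17 °C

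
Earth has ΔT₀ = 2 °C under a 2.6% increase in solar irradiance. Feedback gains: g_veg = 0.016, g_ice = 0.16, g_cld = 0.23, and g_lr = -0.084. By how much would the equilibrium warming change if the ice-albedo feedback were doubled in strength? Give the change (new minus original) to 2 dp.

Original: g = 0.322, ΔT = 2/(1−0.322) = 2.9499 °C.
With doubled ice-albedo: g' = 0.482, ΔT' = 2/(1−0.482) = 3.8610 °C.
Change = 3.8610 − 2.9499 = 0.91 °C.

0.91 °C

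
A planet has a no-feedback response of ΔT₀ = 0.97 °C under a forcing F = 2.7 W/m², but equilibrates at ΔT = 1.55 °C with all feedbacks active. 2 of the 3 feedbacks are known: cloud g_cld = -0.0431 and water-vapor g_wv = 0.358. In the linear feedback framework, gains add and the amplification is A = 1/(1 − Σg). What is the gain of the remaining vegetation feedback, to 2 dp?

0.06

Amplification A = ΔT/ΔT₀ = 1.55/0.97 = 1.598.
Total gain g = 1 − 1/A = 1 − 1/1.598 = 0.3742.
Known gains sum to -0.0431 + 0.358 = 0.3149.
g_veg = 0.3742 − 0.3149 = 0.06.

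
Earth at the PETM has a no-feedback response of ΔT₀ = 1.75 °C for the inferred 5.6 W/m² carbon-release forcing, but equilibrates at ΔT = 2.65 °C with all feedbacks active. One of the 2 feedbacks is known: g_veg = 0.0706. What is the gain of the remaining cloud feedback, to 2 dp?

Amplification A = ΔT/ΔT₀ = 2.65/1.75 = 1.514.
Total gain g = 1 − 1/A = 1 − 1/1.514 = 0.3395.
The known gain is 0.0706.
g_cld = 0.3395 − 0.0706 = 0.27.

0.27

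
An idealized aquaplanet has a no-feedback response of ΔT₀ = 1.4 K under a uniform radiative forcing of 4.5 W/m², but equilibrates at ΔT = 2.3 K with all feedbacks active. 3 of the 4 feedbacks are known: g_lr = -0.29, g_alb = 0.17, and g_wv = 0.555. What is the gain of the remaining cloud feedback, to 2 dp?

Amplification A = ΔT/ΔT₀ = 2.3/1.4 = 1.643.
Total gain g = 1 − 1/A = 1 − 1/1.643 = 0.3914.
Known gains sum to -0.29 + 0.17 + 0.555 = 0.435.
g_cld = 0.3914 − 0.435 = -0.04.

-0.04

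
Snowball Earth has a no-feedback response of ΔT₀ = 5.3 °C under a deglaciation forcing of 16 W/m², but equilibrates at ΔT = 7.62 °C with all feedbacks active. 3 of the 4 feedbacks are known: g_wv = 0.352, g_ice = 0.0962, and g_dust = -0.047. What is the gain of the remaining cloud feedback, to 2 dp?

Amplification A = ΔT/ΔT₀ = 7.62/5.3 = 1.438.
Total gain g = 1 − 1/A = 1 − 1/1.438 = 0.3046.
Known gains sum to 0.352 + 0.0962 − 0.047 = 0.4012.
g_cld = 0.3046 − 0.4012 = -0.10.

-0.10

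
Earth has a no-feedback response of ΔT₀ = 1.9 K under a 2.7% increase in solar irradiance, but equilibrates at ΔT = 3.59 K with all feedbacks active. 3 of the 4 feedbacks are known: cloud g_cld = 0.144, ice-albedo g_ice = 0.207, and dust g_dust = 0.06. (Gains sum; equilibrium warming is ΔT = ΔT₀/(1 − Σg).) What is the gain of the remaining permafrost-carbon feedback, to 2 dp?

0.06

Amplification A = ΔT/ΔT₀ = 3.59/1.9 = 1.889.
Total gain g = 1 − 1/A = 1 − 1/1.889 = 0.4706.
Known gains sum to 0.144 + 0.207 + 0.06 = 0.411.
g_pf = 0.4706 − 0.411 = 0.06.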